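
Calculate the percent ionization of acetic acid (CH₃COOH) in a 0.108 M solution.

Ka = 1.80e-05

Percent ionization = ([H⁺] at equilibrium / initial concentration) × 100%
Percent ionization = 1.28%

Let x = [H⁺]. Ka = x²/(C - x) ⇒ x² + (1.80e-05)x - (1.80e-05)(0.108) = 0. x = 1.3853e-03. Percent = (1.3853e-03/0.108) × 100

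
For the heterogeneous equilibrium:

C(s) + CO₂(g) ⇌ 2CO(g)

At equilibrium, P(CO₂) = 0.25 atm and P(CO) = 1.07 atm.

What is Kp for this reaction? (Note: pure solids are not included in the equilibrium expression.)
K_p = 4.580

Solid C is excluded.
Kp = P(CO)²/P(CO₂) = (1.07)²/0.25 = 1.145/0.25 = 4.580.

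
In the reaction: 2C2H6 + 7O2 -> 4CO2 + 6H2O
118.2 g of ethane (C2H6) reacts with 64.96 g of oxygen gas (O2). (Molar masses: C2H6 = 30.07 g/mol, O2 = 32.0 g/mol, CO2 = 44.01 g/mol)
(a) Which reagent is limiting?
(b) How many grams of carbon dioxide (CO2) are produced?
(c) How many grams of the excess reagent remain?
(a) O2, (b) 51.05 g, (c) 100.8 g

Moles of C2H6 = 118.2 g ÷ 30.07 g/mol = 3.93083 mol
Moles of O2 = 64.96 g ÷ 32.0 g/mol = 2.03 mol
Moles ÷ coefficient: C2H6: 3.93083/2 = 1.965, O2: 2.03/7 = 0.29
(a) O2 has the smaller value, so O2 is the limiting reagent.
(b) Moles of CO2 = 2.03 mol O2 × (4/7) = 1.16 mol; mass = 1.16 mol × 44.01 g/mol = 51.05 g
(c) C2H6 consumed = 2.03 × (2/7) = 0.58 mol; remaining = 3.93083 − 0.58 = 3.35083 mol; mass = 3.35083 mol × 30.07 g/mol = 100.8 g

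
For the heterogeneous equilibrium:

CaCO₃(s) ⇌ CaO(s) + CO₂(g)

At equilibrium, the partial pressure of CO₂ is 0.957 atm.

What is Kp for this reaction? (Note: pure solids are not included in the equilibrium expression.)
K_p = 0.957

Solids (CaCO₃, CaO) have activity 1 and are excluded.
Kp = P(CO₂) = 0.957.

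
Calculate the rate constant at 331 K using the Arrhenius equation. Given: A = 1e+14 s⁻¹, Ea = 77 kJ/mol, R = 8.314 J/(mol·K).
7.05e+01 s⁻¹

k = A·exp(-Ea/(R·T)) = 1e+14·exp(-77000/(8.314·331)) = 1e+14·exp(-27.9803) = 1e+14·7.0518e-13 = 7.05e+01 s⁻¹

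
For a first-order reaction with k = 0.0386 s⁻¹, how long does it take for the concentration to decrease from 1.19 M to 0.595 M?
17.96 s

From ln[A] = ln[A]₀ - k·t: t = ln([A]₀/[A])/k = ln(1.19/0.595)/0.0386 = ln(2.0000)/0.0386 = 0.6931/0.0386 = 17.96 s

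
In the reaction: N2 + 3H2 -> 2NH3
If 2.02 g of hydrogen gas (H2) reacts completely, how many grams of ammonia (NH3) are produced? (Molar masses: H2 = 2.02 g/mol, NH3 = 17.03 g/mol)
Moles of H2 = 2.02 g ÷ 2.02 g/mol = 1 mol
Mole ratio: 2 mol NH3 / 3 mol H2
Moles of NH3 = 1 × (2/3) = 0.666667 mol
Mass of NH3 = 0.666667 mol × 17.03 g/mol = 11.35 g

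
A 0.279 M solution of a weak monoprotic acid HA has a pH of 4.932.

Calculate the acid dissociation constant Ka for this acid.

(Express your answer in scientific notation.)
K_a = 4.90e-10

[H⁺] = 10^(−pH) = 10^(−4.932) = 1.169e-05 M. For HA ⇌ H⁺ + A⁻, Ka = x²/(C − x) = (1.169e-05)²/(0.279 − 1.169e-05) = 4.90e-10.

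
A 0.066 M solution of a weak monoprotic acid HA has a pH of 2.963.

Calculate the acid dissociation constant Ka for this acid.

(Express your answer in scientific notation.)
K_a = 1.83e-05

[H⁺] = 10^(−pH) = 10^(−2.963) = 1.089e-03 M. For HA ⇌ H⁺ + A⁻, Ka = x²/(C − x) = (1.089e-03)²/(0.066 − 1.089e-03) = 1.83e-05.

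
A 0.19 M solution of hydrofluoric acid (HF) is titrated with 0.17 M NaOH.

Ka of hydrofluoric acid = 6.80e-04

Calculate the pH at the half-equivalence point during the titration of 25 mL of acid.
pH = pKa = 3.17

At the half-equivalence point, [HA] = [A⁻], so by Henderson–Hasselbalch pH = pKa + log(1) = pKa.
pKa = −log(6.80e-04) = 3.17.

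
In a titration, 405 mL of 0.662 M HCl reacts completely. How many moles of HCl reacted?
Moles = Molarity × Volume (L)
Moles = 0.662 M × 0.405 L = 0.2681 mol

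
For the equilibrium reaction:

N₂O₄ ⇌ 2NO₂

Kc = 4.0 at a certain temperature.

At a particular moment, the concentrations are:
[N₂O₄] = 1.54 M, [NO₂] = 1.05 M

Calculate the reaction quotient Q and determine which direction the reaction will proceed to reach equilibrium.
Q = 0.716, Q < K, reaction proceeds forward (toward products)

Q = ([NO₂]^2) / ([N₂O₄])
  = ((1.05)^2) / ((1.54)) = 1.1025/1.54 = 0.7159
Since Q = 0.7159 < Kc = 4.0, the reaction proceeds forward (toward products) to reach equilibrium.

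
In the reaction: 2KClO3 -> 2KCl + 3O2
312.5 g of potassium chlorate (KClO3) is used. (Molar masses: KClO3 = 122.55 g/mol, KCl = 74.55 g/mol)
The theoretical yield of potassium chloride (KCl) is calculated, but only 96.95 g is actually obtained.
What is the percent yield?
Moles of KClO3 = 312.5 g ÷ 122.55 g/mol = 2.54998 mol
Mole ratio: 2 mol KCl / 2 mol KClO3
Moles of KCl = 2.54998 × (2/2) = 2.54998 mol
Theoretical yield = 2.54998 mol × 74.55 g/mol = 190.1 g
Actual yield = 96.95 g
Percent yield = (96.95 / 190.1) × 100% = 51.0%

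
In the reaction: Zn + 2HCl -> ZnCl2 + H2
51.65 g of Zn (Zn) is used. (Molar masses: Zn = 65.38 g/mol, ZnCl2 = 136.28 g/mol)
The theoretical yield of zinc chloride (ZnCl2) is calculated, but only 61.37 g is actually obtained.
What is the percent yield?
Moles of Zn = 51.65 g ÷ 65.38 g/mol = 0.789997 mol
Mole ratio: 1 mol ZnCl2 / 1 mol Zn
Moles of ZnCl2 = 0.789997 × (1/1) = 0.789997 mol
Theoretical yield = 0.789997 mol × 136.28 g/mol = 107.66 g
Actual yield = 61.37 g
Percent yield = (61.37 / 107.66) × 100% = 57.0%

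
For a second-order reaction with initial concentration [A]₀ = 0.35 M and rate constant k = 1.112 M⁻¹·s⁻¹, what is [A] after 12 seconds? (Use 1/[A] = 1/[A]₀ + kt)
0.0617 M

1/[A] = 1/[A]₀ + k·t = 1/0.35 + (1.112)·(12) = 2.8571 + 13.3440 = 16.2011
[A] = 1/16.2011 = 0.0617 M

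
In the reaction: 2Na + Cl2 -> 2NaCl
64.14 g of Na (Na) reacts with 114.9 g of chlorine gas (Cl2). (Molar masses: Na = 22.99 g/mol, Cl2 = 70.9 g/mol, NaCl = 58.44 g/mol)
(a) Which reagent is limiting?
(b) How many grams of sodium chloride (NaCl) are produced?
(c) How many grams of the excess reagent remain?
(a) Na, (b) 163 g, (c) 16 g

Moles of Na = 64.14 g ÷ 22.99 g/mol = 2.78991 mol
Moles of Cl2 = 114.9 g ÷ 70.9 g/mol = 1.62059 mol
Moles ÷ coefficient: Na: 2.78991/2 = 1.395, Cl2: 1.62059/1 = 1.621
(a) Na has the smaller value, so Na is the limiting reagent.
(b) Moles of NaCl = 2.78991 mol Na × (2/2) = 2.78991 mol; mass = 2.78991 mol × 58.44 g/mol = 163 g
(c) Cl2 consumed = 2.78991 × (1/2) = 1.39495 mol; remaining = 1.62059 − 1.39495 = 0.225638 mol; mass = 0.225638 mol × 70.9 g/mol = 16 g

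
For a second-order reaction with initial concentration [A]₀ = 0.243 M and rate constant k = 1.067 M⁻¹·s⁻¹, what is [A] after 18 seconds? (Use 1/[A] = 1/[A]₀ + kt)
0.0429 M

1/[A] = 1/[A]₀ + k·t = 1/0.243 + (1.067)·(18) = 4.1152 + 19.2060 = 23.3212
[A] = 1/23.3212 = 0.0429 M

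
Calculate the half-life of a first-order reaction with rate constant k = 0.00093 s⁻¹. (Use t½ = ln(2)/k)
745.32 s

t½ = ln(2)/k = 0.6931/0.00093 = 745.32 s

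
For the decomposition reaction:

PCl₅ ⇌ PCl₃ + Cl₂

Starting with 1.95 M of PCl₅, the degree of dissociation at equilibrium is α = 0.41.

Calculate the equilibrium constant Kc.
K_c = 0.5556

x = α·[A]₀ = 0.41 × 1.95 = 0.7995 M dissociated.
At eq: [PCl₅] = 1.95 − 0.7995 = 1.151 M; [PCl₃] = [Cl₂] = x = 0.7995 M.
Kc = [PCl₃][Cl₂]/[PCl₅] = (0.7995)²/1.151 = 0.5556.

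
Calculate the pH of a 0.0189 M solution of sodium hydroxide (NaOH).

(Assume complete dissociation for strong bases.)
pH = 12.28

[OH⁻] = 0.0189 M for strong base. pOH = -log[OH⁻] = 1.72, pH = 14 - pOH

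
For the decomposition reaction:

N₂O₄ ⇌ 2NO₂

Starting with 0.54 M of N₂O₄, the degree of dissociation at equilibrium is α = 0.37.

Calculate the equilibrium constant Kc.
K_c = 0.4694

x = α·[A]₀ = 0.37 × 0.54 = 0.1998 M dissociated.
At eq: [N₂O₄] = 0.54 − 0.1998 = 0.3402 M; [NO₂] = 2x = 0.3996 M.
Kc = [NO₂]²/[N₂O₄] = (0.3996)²/0.3402 = 0.4694.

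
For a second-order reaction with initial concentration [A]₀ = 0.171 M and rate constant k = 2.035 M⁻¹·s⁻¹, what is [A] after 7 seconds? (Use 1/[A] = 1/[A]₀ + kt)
0.0498 M

1/[A] = 1/[A]₀ + k·t = 1/0.171 + (2.035)·(7) = 5.8480 + 14.2450 = 20.0930
[A] = 1/20.0930 = 0.0498 M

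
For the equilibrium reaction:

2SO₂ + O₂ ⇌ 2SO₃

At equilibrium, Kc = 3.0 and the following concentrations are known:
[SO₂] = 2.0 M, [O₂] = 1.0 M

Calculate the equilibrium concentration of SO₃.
[SO₃] = 3.4641 M

Kc = ([SO₃]^2) / ([SO₂]^2 × [O₂]) = 3.0
[SO₃]^2 = Kc · (reactant terms)/(other product terms) = 3.0 · 4 / 1 = 12
[SO₃] = (12)^(1/2) = 3.4641 M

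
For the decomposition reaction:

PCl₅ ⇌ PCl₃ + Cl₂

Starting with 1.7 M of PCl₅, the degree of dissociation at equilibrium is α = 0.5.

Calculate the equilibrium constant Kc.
K_c = 0.8500

x = α·[A]₀ = 0.5 × 1.7 = 0.85 M dissociated.
At eq: [PCl₅] = 1.7 − 0.85 = 0.85 M; [PCl₃] = [Cl₂] = x = 0.85 M.
Kc = [PCl₃][Cl₂]/[PCl₅] = (0.85)²/0.85 = 0.85.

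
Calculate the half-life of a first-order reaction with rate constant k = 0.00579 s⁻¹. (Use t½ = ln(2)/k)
119.71 s

t½ = ln(2)/k = 0.6931/0.00579 = 119.71 s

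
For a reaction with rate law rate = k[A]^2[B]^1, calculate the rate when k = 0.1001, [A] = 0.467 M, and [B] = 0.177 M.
0.003864 M/s

rate = k·[A]^2·[B]^1 = 0.1001·(0.467)^2·(0.177)^1 = 0.1001·0.218089·0.177 = 0.003864 M/s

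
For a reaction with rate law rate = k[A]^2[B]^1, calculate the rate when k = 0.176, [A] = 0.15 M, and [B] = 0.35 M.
0.001386 M/s

rate = k·[A]^2·[B]^1 = 0.176·(0.15)^2·(0.35)^1 = 0.176·0.0225·0.35 = 0.001386 M/s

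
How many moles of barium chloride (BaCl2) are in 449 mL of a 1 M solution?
Moles = Molarity × Volume (L)
Moles = 1 M × 0.449 L = 0.449 mol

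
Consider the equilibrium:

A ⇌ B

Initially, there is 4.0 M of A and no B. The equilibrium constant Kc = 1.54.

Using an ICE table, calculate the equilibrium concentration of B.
[B] = 2.425 M

ICE: [A] = 4.0 − x, [B] = x.
Kc = x/(4.0 − x) = 1.54 ⇒ x = 1.54·4.0/(1 + 1.54) = 6.16/2.54 = 2.425.
[B] = x = 2.425 M.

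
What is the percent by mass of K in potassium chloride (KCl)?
Mass of K in formula = 39.1 × 1 = 39.1 g/mol
Molar mass = 74.55 g/mol
% K = (39.1/74.55) × 100% = 52.45%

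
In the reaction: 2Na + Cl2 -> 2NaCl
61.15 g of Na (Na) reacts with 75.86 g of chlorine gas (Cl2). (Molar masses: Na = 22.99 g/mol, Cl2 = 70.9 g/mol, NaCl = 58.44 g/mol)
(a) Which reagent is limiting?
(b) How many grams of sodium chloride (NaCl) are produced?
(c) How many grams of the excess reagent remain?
(a) Cl2, (b) 125.1 g, (c) 11.95 g

Moles of Na = 61.15 g ÷ 22.99 g/mol = 2.65985 mol
Moles of Cl2 = 75.86 g ÷ 70.9 g/mol = 1.06996 mol
Moles ÷ coefficient: Na: 2.65985/2 = 1.33, Cl2: 1.06996/1 = 1.07
(a) Cl2 has the smaller value, so Cl2 is the limiting reagent.
(b) Moles of NaCl = 1.06996 mol Cl2 × (2/1) = 2.13992 mol; mass = 2.13992 mol × 58.44 g/mol = 125.1 g
(c) Na consumed = 1.06996 × (2/1) = 2.13992 mol; remaining = 2.65985 − 2.13992 = 0.519937 mol; mass = 0.519937 mol × 22.99 g/mol = 11.95 g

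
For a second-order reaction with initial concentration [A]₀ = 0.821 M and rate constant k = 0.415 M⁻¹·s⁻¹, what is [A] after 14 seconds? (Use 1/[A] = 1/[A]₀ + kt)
0.1423 M

1/[A] = 1/[A]₀ + k·t = 1/0.821 + (0.415)·(14) = 1.2180 + 5.8100 = 7.0280
[A] = 1/7.0280 = 0.1423 M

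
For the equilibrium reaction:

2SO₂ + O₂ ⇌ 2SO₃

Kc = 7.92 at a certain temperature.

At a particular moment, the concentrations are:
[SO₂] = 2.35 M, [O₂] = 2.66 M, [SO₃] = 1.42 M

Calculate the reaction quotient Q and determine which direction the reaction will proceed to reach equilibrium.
Q = 0.137, Q < K, reaction proceeds forward (toward products)

Q = ([SO₃]^2) / ([SO₂]^2 × [O₂])
  = ((1.42)^2) / ((2.35)^2·(2.66)) = 2.0164/14.69 = 0.1373
Since Q = 0.1373 < Kc = 7.92, the reaction proceeds forward (toward products) to reach equilibrium.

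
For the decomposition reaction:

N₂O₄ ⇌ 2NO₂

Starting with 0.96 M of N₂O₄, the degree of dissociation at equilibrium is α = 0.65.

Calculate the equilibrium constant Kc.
K_c = 4.6354

x = α·[A]₀ = 0.65 × 0.96 = 0.624 M dissociated.
At eq: [N₂O₄] = 0.96 − 0.624 = 0.336 M; [NO₂] = 2x = 1.248 M.
Kc = [NO₂]²/[N₂O₄] = (1.248)²/0.336 = 4.635.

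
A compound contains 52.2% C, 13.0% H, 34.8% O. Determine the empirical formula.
Moles of C = 52.2 g / 12.01 g/mol = 4.346 mol
Moles of H = 13.0 g / 1.008 g/mol = 12.897 mol
Moles of O = 34.8 g / 16.0 g/mol = 2.175 mol

Smallest moles = 2.175
Divide all by smallest:
C: 4.346 / 2.175 = 2.00
H: 12.897 / 2.175 = 5.93
O: 2.175 / 2.175 = 1.00

Empirical formula: C2H6O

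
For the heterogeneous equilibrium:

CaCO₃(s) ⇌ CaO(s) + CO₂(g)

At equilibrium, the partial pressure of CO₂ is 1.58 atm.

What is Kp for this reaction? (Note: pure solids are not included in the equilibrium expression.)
K_p = 1.58

Solids (CaCO₃, CaO) have activity 1 and are excluded.
Kp = P(CO₂) = 1.58.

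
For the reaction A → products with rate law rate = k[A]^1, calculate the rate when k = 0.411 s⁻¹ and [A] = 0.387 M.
0.1591 M/s

rate = k·[A]^1 = 0.411·(0.387)^1 = 0.411·0.387 = 0.1591 M/s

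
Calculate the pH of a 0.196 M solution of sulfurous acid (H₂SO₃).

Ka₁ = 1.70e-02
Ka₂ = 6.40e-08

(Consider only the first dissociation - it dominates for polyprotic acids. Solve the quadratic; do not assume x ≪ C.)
pH = 1.30

x² + Ka₁·x − Ka₁·C = 0 with Ka₁ = 1.70e-02, C = 0.196.
x = (−Ka₁ + √(Ka₁² + 4·Ka₁·C))/2 = 4.9846e-02 M, so pH = 1.30.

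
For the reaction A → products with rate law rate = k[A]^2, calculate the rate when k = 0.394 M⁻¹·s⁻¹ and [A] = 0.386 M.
0.0587 M/s

rate = k·[A]^2 = 0.394·(0.386)^2 = 0.394·0.148996 = 0.0587 M/s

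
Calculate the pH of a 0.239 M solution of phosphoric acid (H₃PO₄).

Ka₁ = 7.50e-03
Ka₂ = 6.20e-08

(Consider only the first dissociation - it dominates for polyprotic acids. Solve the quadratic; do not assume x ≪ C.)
pH = 1.41

x² + Ka₁·x − Ka₁·C = 0 with Ka₁ = 7.50e-03, C = 0.239.
x = (−Ka₁ + √(Ka₁² + 4·Ka₁·C))/2 = 3.8754e-02 M, so pH = 1.41.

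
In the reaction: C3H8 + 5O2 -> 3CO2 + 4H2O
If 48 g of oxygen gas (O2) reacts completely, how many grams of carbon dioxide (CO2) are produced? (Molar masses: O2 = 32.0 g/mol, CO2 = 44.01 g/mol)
Moles of O2 = 48 g ÷ 32.0 g/mol = 1.5 mol
Mole ratio: 3 mol CO2 / 5 mol O2
Moles of CO2 = 1.5 × (3/5) = 0.9 mol
Mass of CO2 = 0.9 mol × 44.01 g/mol = 39.61 g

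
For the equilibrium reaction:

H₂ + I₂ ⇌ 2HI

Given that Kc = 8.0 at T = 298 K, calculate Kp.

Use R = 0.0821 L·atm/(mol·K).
K_p = 8.0000

Δn = (moles gaseous products) − (moles gaseous reactants) = 0
T = 298 K; RT = 0.0821 × 298 = 24.4658
Kp = Kc·(RT)^Δn = 8.0 × (24.4658)^0 = 8.0 × 1 = 8.0000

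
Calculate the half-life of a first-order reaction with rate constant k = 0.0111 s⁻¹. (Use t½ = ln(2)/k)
62.45 s

t½ = ln(2)/k = 0.6931/0.0111 = 62.45 s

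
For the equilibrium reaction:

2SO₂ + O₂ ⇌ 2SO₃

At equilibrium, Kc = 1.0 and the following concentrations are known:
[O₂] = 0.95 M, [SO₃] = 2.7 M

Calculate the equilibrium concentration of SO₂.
[SO₂] = 2.7701 M

Kc = ([SO₃]^2) / ([SO₂]^2 × [O₂]) = 1.0
[SO₂]^2 = (product terms)/(Kc · other reactant terms) = 7.29 / (1.0 · 0.95) = 7.6737
[SO₂] = (7.6737)^(1/2) = 2.7701 M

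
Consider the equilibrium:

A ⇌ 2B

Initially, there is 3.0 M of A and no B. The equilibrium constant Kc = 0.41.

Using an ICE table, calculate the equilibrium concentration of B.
[B] = 1.011 M

ICE: [A] = 3.0 − x, [B] = 2x.
Kc = (2x)²/(3.0 − x) = 0.41 ⇒ 4x² + 0.41x − 1.23 = 0.
x = (−0.41 + √(0.41² + 4·4·1.23))/(2·4) = (−0.41 + √19.848)/8 = 0.50564.
[B] = 2x = 1.011 M.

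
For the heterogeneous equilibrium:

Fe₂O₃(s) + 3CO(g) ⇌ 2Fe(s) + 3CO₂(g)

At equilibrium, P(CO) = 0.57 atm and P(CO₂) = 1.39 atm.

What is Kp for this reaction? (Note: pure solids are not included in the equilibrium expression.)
K_p = 14.502

Solids (Fe₂O₃, Fe) are excluded.
Kp = P(CO₂)³/P(CO)³ = (1.39)³/(0.57)³ = 2.686/0.1852 = 14.502.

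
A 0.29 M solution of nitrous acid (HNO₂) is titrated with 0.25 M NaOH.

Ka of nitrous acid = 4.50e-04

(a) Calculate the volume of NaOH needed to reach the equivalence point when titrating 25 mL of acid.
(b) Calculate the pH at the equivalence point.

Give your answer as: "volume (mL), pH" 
V = 29.0 mL, pH = 8.24

(a) At equivalence: moles acid = moles base.
moles acid = 0.29 × 0.025 = 0.00725 mol; V_NaOH = 0.00725/0.25 = 0.029 L = 29.0 mL.
(b) At equivalence, all acid → conjugate base A⁻ at [A⁻] = 0.00725/0.054 = 0.1343 M.
Kb = Kw/Ka = 1.0e-14/4.50e-04 = 2.222e-11; [OH⁻] = √(Kb·[A⁻]) = 1.727e-06; pOH = 5.76; pH = 14 − pOH = 8.24.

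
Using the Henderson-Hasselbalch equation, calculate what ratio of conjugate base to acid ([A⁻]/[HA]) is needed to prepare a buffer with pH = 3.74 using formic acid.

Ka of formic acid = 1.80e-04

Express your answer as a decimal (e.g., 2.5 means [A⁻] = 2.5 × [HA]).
[A⁻]/[HA] = 0.989

pKa = −log(1.80e-04) = 3.7447. pH = pKa + log([A⁻]/[HA]). 3.74 = 3.7447 + log(ratio). log(ratio) = 3.74 − 3.7447 = -0.0047. ratio = 10^(-0.0047) = 0.989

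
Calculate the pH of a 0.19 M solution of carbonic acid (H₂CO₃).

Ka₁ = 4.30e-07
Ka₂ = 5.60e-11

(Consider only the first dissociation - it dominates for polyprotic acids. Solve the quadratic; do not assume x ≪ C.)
pH = 3.54

x² + Ka₁·x − Ka₁·C = 0 with Ka₁ = 4.30e-07, C = 0.19.
x = (−Ka₁ + √(Ka₁² + 4·Ka₁·C))/2 = 2.8562e-04 M, so pH = 3.54.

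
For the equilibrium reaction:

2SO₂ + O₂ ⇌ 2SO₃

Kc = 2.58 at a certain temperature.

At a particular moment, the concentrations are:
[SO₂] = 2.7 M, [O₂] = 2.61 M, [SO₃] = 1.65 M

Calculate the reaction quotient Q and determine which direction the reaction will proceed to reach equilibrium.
Q = 0.143, Q < K, reaction proceeds forward (toward products)

Q = ([SO₃]^2) / ([SO₂]^2 × [O₂])
  = ((1.65)^2) / ((2.7)^2·(2.61)) = 2.7225/19.027 = 0.1431
Since Q = 0.1431 < Kc = 2.58, the reaction proceeds forward (toward products) to reach equilibrium.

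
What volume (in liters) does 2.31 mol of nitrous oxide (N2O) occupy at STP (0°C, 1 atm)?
At STP, 1 mol of gas occupies 22.4 L
Volume = 2.31 mol × 22.4 L/mol = 51.74 L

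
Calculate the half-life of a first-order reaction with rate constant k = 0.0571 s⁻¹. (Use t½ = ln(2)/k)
12.14 s

t½ = ln(2)/k = 0.6931/0.0571 = 12.14 s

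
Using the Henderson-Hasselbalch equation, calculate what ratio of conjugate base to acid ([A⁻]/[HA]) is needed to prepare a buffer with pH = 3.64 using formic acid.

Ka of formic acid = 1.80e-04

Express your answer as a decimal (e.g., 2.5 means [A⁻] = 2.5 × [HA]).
[A⁻]/[HA] = 0.786

pKa = −log(1.80e-04) = 3.7447. pH = pKa + log([A⁻]/[HA]). 3.64 = 3.7447 + log(ratio). log(ratio) = 3.64 − 3.7447 = -0.1047. ratio = 10^(-0.1047) = 0.786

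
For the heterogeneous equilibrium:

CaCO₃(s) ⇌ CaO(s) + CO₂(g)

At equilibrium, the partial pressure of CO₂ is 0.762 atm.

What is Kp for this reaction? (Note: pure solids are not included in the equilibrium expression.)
K_p = 0.762

Solids (CaCO₃, CaO) have activity 1 and are excluded.
Kp = P(CO₂) = 0.762.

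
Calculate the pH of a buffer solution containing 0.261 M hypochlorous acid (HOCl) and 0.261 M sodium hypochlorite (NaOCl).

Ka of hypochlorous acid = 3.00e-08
pH = 7.52

pKa = -log(3.00e-08) = 7.52. pH = pKa + log([A⁻]/[HA]) = 7.52 + log(0.261/0.261)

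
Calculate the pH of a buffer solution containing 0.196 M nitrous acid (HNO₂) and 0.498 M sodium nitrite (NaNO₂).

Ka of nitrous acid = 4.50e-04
pH = 3.75

pKa = -log(4.50e-04) = 3.35. pH = pKa + log([A⁻]/[HA]) = 3.35 + log(0.498/0.196)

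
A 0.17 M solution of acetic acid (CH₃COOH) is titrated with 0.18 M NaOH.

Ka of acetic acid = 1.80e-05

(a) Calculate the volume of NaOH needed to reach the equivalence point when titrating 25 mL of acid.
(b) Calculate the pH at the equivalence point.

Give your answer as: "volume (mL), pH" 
V = 23.6 mL, pH = 8.84

(a) At equivalence: moles acid = moles base.
moles acid = 0.17 × 0.025 = 0.00425 mol; V_NaOH = 0.00425/0.18 = 0.02361 L = 23.6 mL.
(b) At equivalence, all acid → conjugate base A⁻ at [A⁻] = 0.00425/0.04861 = 0.08743 M.
Kb = Kw/Ka = 1.0e-14/1.80e-05 = 5.556e-10; [OH⁻] = √(Kb·[A⁻]) = 6.969e-06; pOH = 5.16; pH = 14 − pOH = 8.84.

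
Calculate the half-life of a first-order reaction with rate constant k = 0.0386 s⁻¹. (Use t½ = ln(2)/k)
17.96 s

t½ = ln(2)/k = 0.6931/0.0386 = 17.96 s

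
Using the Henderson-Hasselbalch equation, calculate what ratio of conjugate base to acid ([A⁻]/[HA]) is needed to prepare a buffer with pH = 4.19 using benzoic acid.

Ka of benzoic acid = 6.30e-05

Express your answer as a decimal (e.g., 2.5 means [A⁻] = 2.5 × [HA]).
[A⁻]/[HA] = 0.976

pKa = −log(6.30e-05) = 4.2007. pH = pKa + log([A⁻]/[HA]). 4.19 = 4.2007 + log(ratio). log(ratio) = 4.19 − 4.2007 = -0.0107. ratio = 10^(-0.0107) = 0.976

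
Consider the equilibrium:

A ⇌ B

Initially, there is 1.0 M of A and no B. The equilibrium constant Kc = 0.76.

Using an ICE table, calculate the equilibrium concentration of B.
[B] = 0.432 M

ICE: [A] = 1.0 − x, [B] = x.
Kc = x/(1.0 − x) = 0.76 ⇒ x = 0.76·1.0/(1 + 0.76) = 0.76/1.76 = 0.4318.
[B] = x = 0.432 M.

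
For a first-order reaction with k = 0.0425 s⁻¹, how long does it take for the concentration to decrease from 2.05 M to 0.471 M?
34.61 s

From ln[A] = ln[A]₀ - k·t: t = ln([A]₀/[A])/k = ln(2.05/0.471)/0.0425 = ln(4.3524)/0.0425 = 1.4707/0.0425 = 34.61 s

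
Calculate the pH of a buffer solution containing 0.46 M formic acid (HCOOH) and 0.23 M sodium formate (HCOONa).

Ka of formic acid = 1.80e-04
pH = 3.44

pKa = -log(1.80e-04) = 3.74. pH = pKa + log([A⁻]/[HA]) = 3.74 + log(0.23/0.46)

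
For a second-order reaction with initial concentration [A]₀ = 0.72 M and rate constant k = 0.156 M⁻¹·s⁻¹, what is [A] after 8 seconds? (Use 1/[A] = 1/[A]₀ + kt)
0.3792 M

1/[A] = 1/[A]₀ + k·t = 1/0.72 + (0.156)·(8) = 1.3889 + 1.2480 = 2.6369
[A] = 1/2.6369 = 0.3792 M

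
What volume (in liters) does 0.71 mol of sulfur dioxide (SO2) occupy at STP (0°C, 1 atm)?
At STP, 1 mol of gas occupies 22.4 L
Volume = 0.71 mol × 22.4 L/mol = 15.90 L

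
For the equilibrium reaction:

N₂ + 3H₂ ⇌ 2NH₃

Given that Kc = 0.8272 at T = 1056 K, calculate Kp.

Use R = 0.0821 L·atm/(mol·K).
K_p = 1.10e-04

Δn = (moles gaseous products) − (moles gaseous reactants) = -2
T = 1056 K; RT = 0.0821 × 1056 = 86.6976
Kp = Kc·(RT)^Δn = 0.8272 × (86.6976)^-2 = 0.8272 × 0.000133041 = 1.10e-04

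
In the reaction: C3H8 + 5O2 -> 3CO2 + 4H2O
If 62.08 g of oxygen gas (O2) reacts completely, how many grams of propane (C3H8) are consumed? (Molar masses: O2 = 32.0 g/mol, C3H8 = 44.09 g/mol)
Moles of O2 = 62.08 g ÷ 32.0 g/mol = 1.94 mol
Mole ratio: 1 mol C3H8 / 5 mol O2
Moles of C3H8 = 1.94 × (1/5) = 0.388 mol
Mass of C3H8 = 0.388 mol × 44.09 g/mol = 17.11 g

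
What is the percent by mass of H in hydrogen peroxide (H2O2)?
Mass of H in formula = 1.008 × 2 = 2.016 g/mol
Molar mass = 34.02 g/mol
% H = (2.016/34.02) × 100% = 5.93%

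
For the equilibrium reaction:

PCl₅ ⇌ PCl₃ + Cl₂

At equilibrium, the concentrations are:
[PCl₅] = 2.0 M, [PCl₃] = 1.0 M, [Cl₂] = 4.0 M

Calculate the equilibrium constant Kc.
K_c = 2.0000

Kc = ([PCl₃] × [Cl₂]) / ([PCl₅])
   = ((1.0)·(4.0)) / ((2.0))
   = 4 / 2 = 2.0000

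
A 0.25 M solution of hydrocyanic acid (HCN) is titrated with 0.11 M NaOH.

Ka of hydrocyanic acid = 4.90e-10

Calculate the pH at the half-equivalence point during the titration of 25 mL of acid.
pH = pKa = 9.31

At the half-equivalence point, [HA] = [A⁻], so by Henderson–Hasselbalch pH = pKa + log(1) = pKa.
pKa = −log(4.90e-10) = 9.31.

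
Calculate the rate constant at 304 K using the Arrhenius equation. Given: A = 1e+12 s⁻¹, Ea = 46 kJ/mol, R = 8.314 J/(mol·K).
1.25e+04 s⁻¹

k = A·exp(-Ea/(R·T)) = 1e+12·exp(-46000/(8.314·304)) = 1e+12·exp(-18.2001) = 1e+12·1.2468e-08 = 1.25e+04 s⁻¹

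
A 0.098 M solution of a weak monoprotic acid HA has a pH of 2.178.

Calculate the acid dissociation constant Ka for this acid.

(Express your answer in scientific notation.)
K_a = 4.82e-04

[H⁺] = 10^(−pH) = 10^(−2.178) = 6.637e-03 M. For HA ⇌ H⁺ + A⁻, Ka = x²/(C − x) = (6.637e-03)²/(0.098 − 6.637e-03) = 4.82e-04.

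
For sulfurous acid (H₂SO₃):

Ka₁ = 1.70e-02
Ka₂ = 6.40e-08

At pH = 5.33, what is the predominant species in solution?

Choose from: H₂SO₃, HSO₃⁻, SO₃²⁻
HSO₃⁻

pKa1 = 1.77, pKa2 = 7.19. Each pKa is the crossover between adjacent species; pH = 5.33 lies in the region where HSO₃⁻ predominates.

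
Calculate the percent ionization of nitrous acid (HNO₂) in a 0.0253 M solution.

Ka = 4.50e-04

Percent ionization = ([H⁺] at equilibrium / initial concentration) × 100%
Percent ionization = 12.5%

Let x = [H⁺]. Ka = x²/(C - x) ⇒ x² + (4.50e-04)x - (4.50e-04)(0.0253) = 0. x = 3.1567e-03. Percent = (3.1567e-03/0.0253) × 100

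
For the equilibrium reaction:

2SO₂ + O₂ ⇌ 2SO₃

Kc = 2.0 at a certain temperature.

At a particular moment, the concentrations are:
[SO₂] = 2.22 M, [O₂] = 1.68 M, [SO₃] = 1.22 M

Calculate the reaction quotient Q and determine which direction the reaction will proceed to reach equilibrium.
Q = 0.180, Q < K, reaction proceeds forward (toward products)

Q = ([SO₃]^2) / ([SO₂]^2 × [O₂])
  = ((1.22)^2) / ((2.22)^2·(1.68)) = 1.4884/8.2797 = 0.1798
Since Q = 0.1798 < Kc = 2.0, the reaction proceeds forward (toward products) to reach equilibrium.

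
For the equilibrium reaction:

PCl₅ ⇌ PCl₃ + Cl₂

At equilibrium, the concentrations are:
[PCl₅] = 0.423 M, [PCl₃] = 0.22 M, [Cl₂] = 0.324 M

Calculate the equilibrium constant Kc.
K_c = 0.1685

Kc = ([PCl₃] × [Cl₂]) / ([PCl₅])
   = ((0.22)·(0.324)) / ((0.423))
   = 0.07128 / 0.423 = 0.1685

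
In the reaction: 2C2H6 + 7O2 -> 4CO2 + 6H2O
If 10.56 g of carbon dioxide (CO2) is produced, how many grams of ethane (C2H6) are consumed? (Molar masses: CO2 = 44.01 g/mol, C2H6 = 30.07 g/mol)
Moles of CO2 = 10.56 g ÷ 44.01 g/mol = 0.239945 mol
Mole ratio: 2 mol C2H6 / 4 mol CO2
Moles of C2H6 = 0.239945 × (2/4) = 0.119973 mol
Mass of C2H6 = 0.119973 mol × 30.07 g/mol = 3.608 g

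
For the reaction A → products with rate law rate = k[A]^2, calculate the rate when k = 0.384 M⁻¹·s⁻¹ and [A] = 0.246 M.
0.02324 M/s

rate = k·[A]^2 = 0.384·(0.246)^2 = 0.384·0.060516 = 0.02324 M/s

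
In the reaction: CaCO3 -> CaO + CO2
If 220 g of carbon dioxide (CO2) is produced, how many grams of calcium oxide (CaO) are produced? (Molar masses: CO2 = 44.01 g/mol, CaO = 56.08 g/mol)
Moles of CO2 = 220 g ÷ 44.01 g/mol = 4.99886 mol
Mole ratio: 1 mol CaO / 1 mol CO2
Moles of CaO = 4.99886 × (1/1) = 4.99886 mol
Mass of CaO = 4.99886 mol × 56.08 g/mol = 280.3 g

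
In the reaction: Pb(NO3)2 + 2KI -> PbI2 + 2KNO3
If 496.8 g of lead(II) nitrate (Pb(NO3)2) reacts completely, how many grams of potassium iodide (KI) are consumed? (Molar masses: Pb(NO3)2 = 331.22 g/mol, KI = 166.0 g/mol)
Moles of Pb(NO3)2 = 496.8 g ÷ 331.22 g/mol = 1.49991 mol
Mole ratio: 2 mol KI / 1 mol Pb(NO3)2
Moles of KI = 1.49991 × (2/1) = 2.99982 mol
Mass of KI = 2.99982 mol × 166.0 g/mol = 498 g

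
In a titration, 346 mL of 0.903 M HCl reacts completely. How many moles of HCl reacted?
Moles = Molarity × Volume (L)
Moles = 0.903 M × 0.346 L = 0.3124 mol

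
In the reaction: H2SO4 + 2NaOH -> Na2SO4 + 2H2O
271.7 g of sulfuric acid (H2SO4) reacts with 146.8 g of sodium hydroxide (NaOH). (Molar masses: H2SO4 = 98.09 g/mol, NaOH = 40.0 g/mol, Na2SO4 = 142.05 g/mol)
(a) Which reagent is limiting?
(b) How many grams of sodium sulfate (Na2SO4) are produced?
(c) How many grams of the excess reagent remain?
(a) NaOH, (b) 260.7 g, (c) 91.7 g

Moles of H2SO4 = 271.7 g ÷ 98.09 g/mol = 2.76991 mol
Moles of NaOH = 146.8 g ÷ 40.0 g/mol = 3.67 mol
Moles ÷ coefficient: H2SO4: 2.76991/1 = 2.77, NaOH: 3.67/2 = 1.835
(a) NaOH has the smaller value, so NaOH is the limiting reagent.
(b) Moles of Na2SO4 = 3.67 mol NaOH × (1/2) = 1.835 mol; mass = 1.835 mol × 142.05 g/mol = 260.7 g
(c) H2SO4 consumed = 3.67 × (1/2) = 1.835 mol; remaining = 2.76991 − 1.835 = 0.934905 mol; mass = 0.934905 mol × 98.09 g/mol = 91.7 g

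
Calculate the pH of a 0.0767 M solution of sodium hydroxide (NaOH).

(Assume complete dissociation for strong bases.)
pH = 12.88

[OH⁻] = 0.0767 M for strong base. pOH = -log[OH⁻] = 1.12, pH = 14 - pOH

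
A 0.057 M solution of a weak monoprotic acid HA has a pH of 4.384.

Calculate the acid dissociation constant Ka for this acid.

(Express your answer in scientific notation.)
K_a = 3.00e-08

[H⁺] = 10^(−pH) = 10^(−4.384) = 4.130e-05 M. For HA ⇌ H⁺ + A⁻, Ka = x²/(C − x) = (4.130e-05)²/(0.057 − 4.130e-05) = 3.00e-08.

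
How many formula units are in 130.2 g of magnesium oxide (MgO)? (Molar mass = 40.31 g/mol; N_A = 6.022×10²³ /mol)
Moles = 130.2 g ÷ 40.31 g/mol = 3.22997 mol
Formula units = 3.22997 mol × 6.022×10²³ /mol = 1.945e+24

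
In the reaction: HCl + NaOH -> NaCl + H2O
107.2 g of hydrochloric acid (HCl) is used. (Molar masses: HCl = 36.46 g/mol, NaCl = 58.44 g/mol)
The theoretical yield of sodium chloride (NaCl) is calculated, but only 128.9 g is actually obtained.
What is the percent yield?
Moles of HCl = 107.2 g ÷ 36.46 g/mol = 2.94021 mol
Mole ratio: 1 mol NaCl / 1 mol HCl
Moles of NaCl = 2.94021 × (1/1) = 2.94021 mol
Theoretical yield = 2.94021 mol × 58.44 g/mol = 171.83 g
Actual yield = 128.9 g
Percent yield = (128.9 / 171.83) × 100% = 75.0%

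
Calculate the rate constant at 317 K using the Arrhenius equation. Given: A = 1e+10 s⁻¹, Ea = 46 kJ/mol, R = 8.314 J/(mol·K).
2.63e+02 s⁻¹

k = A·exp(-Ea/(R·T)) = 1e+10·exp(-46000/(8.314·317)) = 1e+10·exp(-17.4537) = 1e+10·2.6299e-08 = 2.63e+02 s⁻¹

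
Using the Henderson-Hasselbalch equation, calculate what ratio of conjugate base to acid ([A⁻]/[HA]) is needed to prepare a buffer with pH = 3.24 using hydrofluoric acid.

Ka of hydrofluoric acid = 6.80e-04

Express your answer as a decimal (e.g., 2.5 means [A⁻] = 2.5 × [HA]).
[A⁻]/[HA] = 1.182

pKa = −log(6.80e-04) = 3.1675. pH = pKa + log([A⁻]/[HA]). 3.24 = 3.1675 + log(ratio). log(ratio) = 3.24 − 3.1675 = 0.0725. ratio = 10^(0.0725) = 1.182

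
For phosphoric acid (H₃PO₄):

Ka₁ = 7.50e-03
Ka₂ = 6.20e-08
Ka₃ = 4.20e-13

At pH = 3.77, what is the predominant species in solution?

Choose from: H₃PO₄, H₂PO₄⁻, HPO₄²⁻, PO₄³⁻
H₂PO₄⁻

pKa1 = 2.12, pKa2 = 7.21, pKa3 = 12.38. Each pKa is the crossover between adjacent species; pH = 3.77 lies in the region where H₂PO₄⁻ predominates.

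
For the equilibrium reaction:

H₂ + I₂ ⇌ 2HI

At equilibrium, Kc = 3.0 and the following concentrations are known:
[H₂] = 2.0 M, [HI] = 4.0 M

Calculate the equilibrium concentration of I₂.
[I₂] = 2.6667 M

Kc = ([HI]^2) / ([H₂] × [I₂]) = 3.0
[I₂]^1 = (product terms)/(Kc · other reactant terms) = 16 / (3.0 · 2) = 2.6667
[I₂] = 2.6667 M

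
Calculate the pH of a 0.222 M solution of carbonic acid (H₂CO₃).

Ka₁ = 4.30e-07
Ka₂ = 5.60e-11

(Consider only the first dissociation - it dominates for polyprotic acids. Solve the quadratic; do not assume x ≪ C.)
pH = 3.51

x² + Ka₁·x − Ka₁·C = 0 with Ka₁ = 4.30e-07, C = 0.222.
x = (−Ka₁ + √(Ka₁² + 4·Ka₁·C))/2 = 3.0875e-04 M, so pH = 3.51.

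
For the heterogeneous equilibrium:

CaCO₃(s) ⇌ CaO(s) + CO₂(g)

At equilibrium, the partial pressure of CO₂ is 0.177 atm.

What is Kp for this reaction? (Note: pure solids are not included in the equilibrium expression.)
K_p = 0.177

Solids (CaCO₃, CaO) have activity 1 and are excluded.
Kp = P(CO₂) = 0.177.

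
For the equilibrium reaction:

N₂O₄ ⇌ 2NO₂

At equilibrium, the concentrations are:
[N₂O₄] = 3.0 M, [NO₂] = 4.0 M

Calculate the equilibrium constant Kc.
K_c = 5.3333

Kc = ([NO₂]^2) / ([N₂O₄])
   = ((4.0)^2) / ((3.0))
   = 16 / 3 = 5.3333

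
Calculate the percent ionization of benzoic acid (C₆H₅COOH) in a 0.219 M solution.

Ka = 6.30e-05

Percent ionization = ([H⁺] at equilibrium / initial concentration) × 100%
Percent ionization = 1.68%

Let x = [H⁺]. Ka = x²/(C - x) ⇒ x² + (6.30e-05)x - (6.30e-05)(0.219) = 0. x = 3.6831e-03. Percent = (3.6831e-03/0.219) × 100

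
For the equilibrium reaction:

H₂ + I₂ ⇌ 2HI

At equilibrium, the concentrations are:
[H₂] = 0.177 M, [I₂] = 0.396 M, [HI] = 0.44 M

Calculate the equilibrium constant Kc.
K_c = 2.7621

Kc = ([HI]^2) / ([H₂] × [I₂])
   = ((0.44)^2) / ((0.177)·(0.396))
   = 0.1936 / 0.070092 = 2.7621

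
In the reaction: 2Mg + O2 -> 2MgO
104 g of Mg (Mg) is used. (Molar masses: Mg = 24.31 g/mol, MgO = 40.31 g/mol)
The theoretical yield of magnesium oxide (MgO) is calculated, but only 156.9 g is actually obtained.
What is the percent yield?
Moles of Mg = 104 g ÷ 24.31 g/mol = 4.27807 mol
Mole ratio: 2 mol MgO / 2 mol Mg
Moles of MgO = 4.27807 × (2/2) = 4.27807 mol
Theoretical yield = 4.27807 mol × 40.31 g/mol = 172.45 g
Actual yield = 156.9 g
Percent yield = (156.9 / 172.45) × 100% = 91.0%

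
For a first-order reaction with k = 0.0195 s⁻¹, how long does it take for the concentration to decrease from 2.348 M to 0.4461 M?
85.17 s

From ln[A] = ln[A]₀ - k·t: t = ln([A]₀/[A])/k = ln(2.348/0.4461)/0.0195 = ln(5.2634)/0.0195 = 1.6608/0.0195 = 85.17 s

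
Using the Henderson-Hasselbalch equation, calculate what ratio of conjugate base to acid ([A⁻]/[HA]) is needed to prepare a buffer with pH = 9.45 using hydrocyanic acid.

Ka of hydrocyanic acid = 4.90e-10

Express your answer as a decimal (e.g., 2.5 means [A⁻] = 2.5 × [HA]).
[A⁻]/[HA] = 1.381

pKa = −log(4.90e-10) = 9.3098. pH = pKa + log([A⁻]/[HA]). 9.45 = 9.3098 + log(ratio). log(ratio) = 9.45 − 9.3098 = 0.1402. ratio = 10^(0.1402) = 1.381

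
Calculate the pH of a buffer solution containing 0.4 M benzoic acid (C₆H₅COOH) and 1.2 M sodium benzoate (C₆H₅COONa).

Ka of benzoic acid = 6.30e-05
pH = 4.68

pKa = -log(6.30e-05) = 4.20. pH = pKa + log([A⁻]/[HA]) = 4.20 + log(1.2/0.4)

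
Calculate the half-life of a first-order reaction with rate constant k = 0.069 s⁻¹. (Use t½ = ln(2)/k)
10.05 s

t½ = ln(2)/k = 0.6931/0.069 = 10.05 s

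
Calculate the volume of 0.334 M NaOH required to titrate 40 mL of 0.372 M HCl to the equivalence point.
V_{base} = 44.6 mL

At equivalence: moles acid = moles base.
moles HCl = 0.372 M × 0.04 L = 0.01488 mol
V_NaOH = 0.01488 mol ÷ 0.334 M = 0.04455 L = 44.6 mL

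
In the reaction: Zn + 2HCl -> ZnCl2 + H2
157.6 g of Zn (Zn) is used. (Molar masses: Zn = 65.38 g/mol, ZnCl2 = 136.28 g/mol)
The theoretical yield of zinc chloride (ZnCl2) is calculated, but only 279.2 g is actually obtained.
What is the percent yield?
Moles of Zn = 157.6 g ÷ 65.38 g/mol = 2.41052 mol
Mole ratio: 1 mol ZnCl2 / 1 mol Zn
Moles of ZnCl2 = 2.41052 × (1/1) = 2.41052 mol
Theoretical yield = 2.41052 mol × 136.28 g/mol = 328.51 g
Actual yield = 279.2 g
Percent yield = (279.2 / 328.51) × 100% = 85.0%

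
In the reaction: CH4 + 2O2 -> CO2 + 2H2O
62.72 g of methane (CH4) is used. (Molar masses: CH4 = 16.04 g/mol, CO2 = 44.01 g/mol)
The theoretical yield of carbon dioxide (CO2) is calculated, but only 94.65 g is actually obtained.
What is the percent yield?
Moles of CH4 = 62.72 g ÷ 16.04 g/mol = 3.91022 mol
Mole ratio: 1 mol CO2 / 1 mol CH4
Moles of CO2 = 3.91022 × (1/1) = 3.91022 mol
Theoretical yield = 3.91022 mol × 44.01 g/mol = 172.09 g
Actual yield = 94.65 g
Percent yield = (94.65 / 172.09) × 100% = 55.0%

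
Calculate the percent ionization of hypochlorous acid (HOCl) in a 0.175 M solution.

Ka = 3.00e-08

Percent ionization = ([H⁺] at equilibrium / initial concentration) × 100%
Percent ionization = 0.0414%

Let x = [H⁺]. Ka = x²/(C - x) ⇒ x² + (3.00e-08)x - (3.00e-08)(0.175) = 0. x = 7.2442e-05. Percent = (7.2442e-05/0.175) × 100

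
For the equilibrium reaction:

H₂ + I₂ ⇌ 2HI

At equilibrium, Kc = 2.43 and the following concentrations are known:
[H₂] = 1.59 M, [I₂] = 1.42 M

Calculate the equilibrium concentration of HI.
[HI] = 2.3423 M

Kc = ([HI]^2) / ([H₂] × [I₂]) = 2.43
[HI]^2 = Kc · (reactant terms)/(other product terms) = 2.43 · 2.2578 / 1 = 5.4865
[HI] = (5.4865)^(1/2) = 2.3423 M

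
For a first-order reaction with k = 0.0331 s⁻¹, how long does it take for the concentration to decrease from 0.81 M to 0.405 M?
20.94 s

From ln[A] = ln[A]₀ - k·t: t = ln([A]₀/[A])/k = ln(0.81/0.405)/0.0331 = ln(2.0000)/0.0331 = 0.6931/0.0331 = 20.94 s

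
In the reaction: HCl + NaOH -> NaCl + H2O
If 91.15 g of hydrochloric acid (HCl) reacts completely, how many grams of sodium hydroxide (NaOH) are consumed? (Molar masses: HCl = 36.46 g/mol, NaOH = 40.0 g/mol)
Moles of HCl = 91.15 g ÷ 36.46 g/mol = 2.5 mol
Mole ratio: 1 mol NaOH / 1 mol HCl
Moles of NaOH = 2.5 × (1/1) = 2.5 mol
Mass of NaOH = 2.5 mol × 40.0 g/mol = 100 g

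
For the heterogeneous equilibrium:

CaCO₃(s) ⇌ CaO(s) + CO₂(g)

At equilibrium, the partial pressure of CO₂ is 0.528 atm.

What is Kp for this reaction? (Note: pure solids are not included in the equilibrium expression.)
K_p = 0.528

Solids (CaCO₃, CaO) have activity 1 and are excluded.
Kp = P(CO₂) = 0.528.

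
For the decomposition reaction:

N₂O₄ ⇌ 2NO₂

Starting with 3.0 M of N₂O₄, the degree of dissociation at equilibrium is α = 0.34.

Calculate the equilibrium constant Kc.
K_c = 2.1018

x = α·[A]₀ = 0.34 × 3.0 = 1.02 M dissociated.
At eq: [N₂O₄] = 3.0 − 1.02 = 1.98 M; [NO₂] = 2x = 2.04 M.
Kc = [NO₂]²/[N₂O₄] = (2.04)²/1.98 = 2.102.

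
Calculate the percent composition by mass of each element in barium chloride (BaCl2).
Ba: 65.95%, Cl: 34.05%

Molar mass of BaCl2 = 208.23 g/mol
% Ba = (1 × 137.33) / 208.23 × 100% = 137.33 / 208.23 × 100% = 65.95%
% Cl = (2 × 35.45) / 208.23 × 100% = 70.9 / 208.23 × 100% = 34.05%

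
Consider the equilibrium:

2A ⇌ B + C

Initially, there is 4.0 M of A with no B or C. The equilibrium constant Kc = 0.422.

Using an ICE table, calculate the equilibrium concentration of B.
[B] = 1.130 M

ICE: [A] = 4.0 − 2x, [B] = [C] = x.
Kc = x²/(4.0 − 2x)² = 0.422 ⇒ √Kc = x/(4.0 − 2x).
x = √0.422·4.0/(1 + 2√0.422) = 0.64962·4.0/2.2992 = 1.1301.
[B] = x = 1.130 M.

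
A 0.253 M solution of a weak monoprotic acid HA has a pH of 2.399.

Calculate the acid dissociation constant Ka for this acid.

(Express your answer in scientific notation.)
K_a = 6.39e-05

[H⁺] = 10^(−pH) = 10^(−2.399) = 3.990e-03 M. For HA ⇌ H⁺ + A⁻, Ka = x²/(C − x) = (3.990e-03)²/(0.253 − 3.990e-03) = 6.39e-05.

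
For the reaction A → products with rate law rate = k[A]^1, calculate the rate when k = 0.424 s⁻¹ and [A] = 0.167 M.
0.07081 M/s

rate = k·[A]^1 = 0.424·(0.167)^1 = 0.424·0.167 = 0.07081 M/s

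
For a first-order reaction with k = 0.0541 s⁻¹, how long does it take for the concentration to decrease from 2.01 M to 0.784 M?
17.40 s

From ln[A] = ln[A]₀ - k·t: t = ln([A]₀/[A])/k = ln(2.01/0.784)/0.0541 = ln(2.5638)/0.0541 = 0.9415/0.0541 = 17.40 s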